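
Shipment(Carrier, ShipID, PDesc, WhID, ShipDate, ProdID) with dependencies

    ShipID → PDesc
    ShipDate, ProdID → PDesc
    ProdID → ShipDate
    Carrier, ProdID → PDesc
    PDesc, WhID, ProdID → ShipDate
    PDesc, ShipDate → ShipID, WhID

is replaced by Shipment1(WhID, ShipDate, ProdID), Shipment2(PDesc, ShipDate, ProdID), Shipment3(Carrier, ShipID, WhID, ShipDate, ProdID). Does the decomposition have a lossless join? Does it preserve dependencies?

lossless but not dependency-preserving

Lossless test (chase): Rows 1 and 2 agree on ShipDate, ProdID; apply ShipDate, ProdID→PDesc and equate their PDesc entries. Rows 1 and 3 agree on ShipDate, ProdID; apply ShipDate, ProdID→PDesc and equate their PDesc entries. Rows 1 and 2 agree on PDesc, ShipDate; apply PDesc, ShipDate→ShipID, WhID and equate their ShipID, WhID entries. Rows 1 and 3 agree on PDesc, ShipDate; apply PDesc, ShipDate→ShipID, WhID and equate their ShipID, WhID entries. Row 3 is now all distinguished symbols — the join is lossless.
Dependency preservation: the restricted closure of {ShipID} across the fragments never reaches {PDesc}, so ShipID → PDesc cannot be enforced without a join — not preserved.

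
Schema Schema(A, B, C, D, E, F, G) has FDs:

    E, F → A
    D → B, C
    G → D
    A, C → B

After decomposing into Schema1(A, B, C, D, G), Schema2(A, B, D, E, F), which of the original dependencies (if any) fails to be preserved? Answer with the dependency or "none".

E, F → A lies within Schema2.
D → B, C lies within Schema1.
G → D lies within Schema1.
A, C → B lies within Schema1.
Every dependency is enforceable on the fragments, so the decomposition is dependency-preserving.

none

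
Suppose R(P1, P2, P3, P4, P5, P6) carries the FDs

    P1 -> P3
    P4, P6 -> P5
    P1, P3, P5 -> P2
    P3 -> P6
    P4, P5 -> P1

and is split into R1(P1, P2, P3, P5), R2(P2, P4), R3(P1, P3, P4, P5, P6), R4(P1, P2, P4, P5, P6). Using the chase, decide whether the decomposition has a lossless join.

Chase test. Columns are P1, P2, P3, P4, P5, P6; row i has aⱼ where attribute j ∈ Ri, else bᵢⱼ.
Initial tableau (one row per fragment):
  row 1: a1 a2 a3 b14 a5 b16
  row 2: b21 a2 b23 a4 b25 b26
  row 3: a1 b32 a3 a4 a5 a6
  row 4: a1 a2 b43 a4 a5 a6
Rows 1 and 4 agree on P1; apply P1→P3 and equate their P3 entries.
Rows 1 and 3 agree on P1, P3, P5; apply P1, P3, P5→P2 and equate their P2 entries.
Rows 1 and 3 agree on P3; apply P3→P6 and equate their P6 entries.
Row 3 is now all distinguished symbols — the join is lossless.

Yes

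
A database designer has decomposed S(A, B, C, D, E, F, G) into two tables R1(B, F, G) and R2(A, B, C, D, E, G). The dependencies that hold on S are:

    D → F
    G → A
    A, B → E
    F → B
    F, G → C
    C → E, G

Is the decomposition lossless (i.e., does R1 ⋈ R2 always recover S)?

Common attributes: R1 ∩ R2 = {B, G}.
Closure of {B, G}: G → A applies, adding A; A, B → E applies, adding E. So (B, G)⁺ = {A, B, E, G}.
The closure contains neither all of R1 = {B, F, G} nor all of R2 = {A, B, C, D, E, G}, so the common attributes are not a superkey of either fragment. The join is lossy.

No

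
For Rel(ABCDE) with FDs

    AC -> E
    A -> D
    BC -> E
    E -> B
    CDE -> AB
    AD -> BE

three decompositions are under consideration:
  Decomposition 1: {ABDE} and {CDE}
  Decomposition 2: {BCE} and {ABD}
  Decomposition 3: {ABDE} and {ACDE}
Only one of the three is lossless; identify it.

Decomposition 3

Decomposition 1: common = {DE}, closure = {BDE} → lossy.
Decomposition 2: common = {B}, closure = {B} → lossy.
Decomposition 3: common = {ADE}, closure = {ABDE} → lossless.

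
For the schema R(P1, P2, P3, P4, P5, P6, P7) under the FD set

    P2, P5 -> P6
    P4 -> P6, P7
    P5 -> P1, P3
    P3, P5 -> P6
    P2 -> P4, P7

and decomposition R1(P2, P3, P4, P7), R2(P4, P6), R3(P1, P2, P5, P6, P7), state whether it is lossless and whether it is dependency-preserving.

Lossless test (chase): Rows 1 and 2 agree on P4; apply P4→P6, P7 and equate their P6, P7 entries. Rows 1 and 3 agree on P2; apply P2→P4, P7 and equate their P4, P7 entries. No row becomes fully distinguished — the join is lossy.
Dependency preservation: the restricted closure of {P5} across the fragments never reaches {P1, P3}, so P5 → P1, P3 cannot be enforced without a join — not preserved.

lossy and not dependency-preserving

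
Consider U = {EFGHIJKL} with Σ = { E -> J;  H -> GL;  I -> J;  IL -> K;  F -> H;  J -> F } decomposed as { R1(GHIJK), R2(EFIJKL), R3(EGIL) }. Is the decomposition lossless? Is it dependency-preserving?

lossless but not dependency-preserving

Lossless test (chase): Rows 2 and 3 agree on E; apply E→J and equate their J entries. Rows 2 and 3 agree on IL; apply IL→K and equate their K entries. Rows 1 and 2 agree on J; apply J→F and equate their F entries. Rows 1 and 3 agree on J; apply J→F and equate their F entries. Rows 1 and 2 agree on F; apply F→H and equate their H entries. Rows 1 and 3 agree on F; apply F→H and equate their H entries. Rows 1 and 2 agree on H; apply H→GL and equate their GL entries. Row 2 is now all distinguished symbols — the join is lossless.
Dependency preservation: the restricted closure of {H} across the fragments never reaches {GL}, so H → GL cannot be enforced without a join — not preserved.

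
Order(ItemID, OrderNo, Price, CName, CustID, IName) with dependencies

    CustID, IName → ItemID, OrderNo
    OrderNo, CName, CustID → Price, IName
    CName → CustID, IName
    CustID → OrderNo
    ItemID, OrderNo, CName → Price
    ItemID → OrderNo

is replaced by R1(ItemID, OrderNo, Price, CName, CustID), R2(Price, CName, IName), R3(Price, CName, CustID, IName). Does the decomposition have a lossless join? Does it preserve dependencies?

lossless but not dependency-preserving

Lossless test (chase): Rows 1 and 2 agree on CName; apply CName→CustID, IName and equate their CustID, IName entries. Rows 1 and 2 agree on CustID; apply CustID→OrderNo and equate their OrderNo entries. Rows 1 and 3 agree on CustID; apply CustID→OrderNo and equate their OrderNo entries. Rows 1 and 2 agree on CustID, IName; apply CustID, IName→ItemID, OrderNo and equate their ItemID, OrderNo entries. Rows 1 and 3 agree on CustID, IName; apply CustID, IName→ItemID, OrderNo and equate their ItemID, OrderNo entries. Row 1 is now all distinguished symbols — the join is lossless.
Dependency preservation: the restricted closure of {CustID, IName} across the fragments never reaches {ItemID, OrderNo}, so CustID, IName → ItemID, OrderNo cannot be enforced without a join — not preserved.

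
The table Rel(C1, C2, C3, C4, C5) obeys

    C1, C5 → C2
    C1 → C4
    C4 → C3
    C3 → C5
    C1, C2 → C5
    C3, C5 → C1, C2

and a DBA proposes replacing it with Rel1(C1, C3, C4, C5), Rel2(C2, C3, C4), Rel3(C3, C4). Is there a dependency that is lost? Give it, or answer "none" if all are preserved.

none

C1, C5 → C2: restricted closure across fragments reaches C2.
C1 → C4 lies within Rel1.
C4 → C3 lies within Rel1.
C3 → C5 lies within Rel1.
C1, C2 → C5: restricted closure across fragments reaches C5.
C3, C5 → C1, C2: restricted closure across fragments reaches C1, C2.
Every dependency is enforceable on the fragments, so the decomposition is dependency-preserving.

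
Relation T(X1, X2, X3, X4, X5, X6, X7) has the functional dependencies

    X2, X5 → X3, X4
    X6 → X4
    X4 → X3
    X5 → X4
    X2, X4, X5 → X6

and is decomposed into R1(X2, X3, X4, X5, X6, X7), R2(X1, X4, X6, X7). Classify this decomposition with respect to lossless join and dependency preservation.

Lossless test: (X4, X6, X7)⁺ = {X3, X4, X6, X7}, which is a superkey of neither fragment — lossy.
Dependency preservation: every FD's attributes lie within a single fragment, so each can be enforced locally — preserved.

lossy but dependency-preserving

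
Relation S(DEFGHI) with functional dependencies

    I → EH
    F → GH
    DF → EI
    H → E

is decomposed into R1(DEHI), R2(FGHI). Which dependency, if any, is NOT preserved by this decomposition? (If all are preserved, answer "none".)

DF → EI

Check DF → EI: no single fragment contains all of {DEFI}, and the restricted closure of {DF} across the fragments never reaches {EI}.
I → EH is preserved.
F → GH is preserved.
H → E is preserved.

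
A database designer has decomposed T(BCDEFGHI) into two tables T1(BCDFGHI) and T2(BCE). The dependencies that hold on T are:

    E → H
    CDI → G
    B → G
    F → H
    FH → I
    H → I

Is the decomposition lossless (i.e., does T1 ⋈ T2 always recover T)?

Common attributes: T1 ∩ T2 = {BC}.
Closure of {BC}: B → G applies, adding G. So (BC)⁺ = {BCG}.
The closure contains neither all of T1 = {BCDFGHI} nor all of T2 = {BCE}, so the common attributes are not a superkey of either fragment. The join is lossy.

No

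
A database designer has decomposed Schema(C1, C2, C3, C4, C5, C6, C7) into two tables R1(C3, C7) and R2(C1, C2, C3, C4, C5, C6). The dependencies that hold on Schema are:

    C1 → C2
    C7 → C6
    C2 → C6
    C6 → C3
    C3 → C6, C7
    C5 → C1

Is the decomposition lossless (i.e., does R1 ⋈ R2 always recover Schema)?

Yes

Common attributes: R1 ∩ R2 = {C3}.
Closure of {C3}: C3 → C6, C7 applies, adding C6, C7. So (C3)⁺ = {C3, C6, C7}.
This closure contains every attribute of R1, so R1 ∩ R2 → R1. The join is lossless.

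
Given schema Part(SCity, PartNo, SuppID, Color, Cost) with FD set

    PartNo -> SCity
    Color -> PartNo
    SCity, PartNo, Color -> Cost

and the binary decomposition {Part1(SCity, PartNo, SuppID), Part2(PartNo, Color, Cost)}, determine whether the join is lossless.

No

Common attributes: Part1 ∩ Part2 = {PartNo}.
Closure of {PartNo}: PartNo → SCity applies, adding SCity. So (PartNo)⁺ = {SCity, PartNo}.
The closure contains neither all of Part1 = {SCity, PartNo, SuppID} nor all of Part2 = {PartNo, Color, Cost}, so the common attributes are not a superkey of either fragment. The join is lossy.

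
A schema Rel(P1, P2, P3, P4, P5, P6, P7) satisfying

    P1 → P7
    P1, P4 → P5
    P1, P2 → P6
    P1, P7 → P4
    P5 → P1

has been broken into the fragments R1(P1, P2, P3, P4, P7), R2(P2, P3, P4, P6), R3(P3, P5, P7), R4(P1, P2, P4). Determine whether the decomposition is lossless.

No

Chase test. Columns are P1, P2, P3, P4, P5, P6, P7; row i has aⱼ where attribute j ∈ Ri, else bᵢⱼ.
Initial tableau (one row per fragment):
  row 1: a1 a2 a3 a4 b15 b16 a7
  row 2: b21 a2 a3 a4 b25 a6 b27
  row 3: b31 b32 a3 b34 a5 b36 a7
  row 4: a1 a2 b43 a4 b45 b46 b47
Rows 1 and 4 agree on P1; apply P1→P7 and equate their P7 entries.
Rows 1 and 4 agree on P1, P4; apply P1, P4→P5 and equate their P5 entries.
Rows 1 and 4 agree on P1, P2; apply P1, P2→P6 and equate their P6 entries.
No row becomes fully distinguished — the join is lossy.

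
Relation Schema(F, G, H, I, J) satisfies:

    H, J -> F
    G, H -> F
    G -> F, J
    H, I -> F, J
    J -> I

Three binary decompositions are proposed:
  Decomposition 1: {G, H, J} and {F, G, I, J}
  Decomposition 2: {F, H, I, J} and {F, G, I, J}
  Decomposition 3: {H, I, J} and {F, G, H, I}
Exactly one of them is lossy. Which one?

Decomposition 1: common = {G, J}, closure = {F, G, I, J} → lossless.
Decomposition 2: common = {F, I, J}, closure = {F, I, J} → lossy.
Decomposition 3: common = {H, I}, closure = {F, H, I, J} → lossless.

Decomposition 2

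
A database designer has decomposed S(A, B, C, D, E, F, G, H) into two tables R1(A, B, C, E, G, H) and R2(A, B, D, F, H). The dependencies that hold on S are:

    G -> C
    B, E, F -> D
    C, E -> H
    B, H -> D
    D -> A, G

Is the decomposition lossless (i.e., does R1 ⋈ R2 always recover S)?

No

Common attributes: R1 ∩ R2 = {A, B, H}.
Closure of {A, B, H}: B, H → D applies, adding D; D → A, G applies, adding G; G → C applies, adding C. So (A, B, H)⁺ = {A, B, C, D, G, H}.
The closure contains neither all of R1 = {A, B, C, E, G, H} nor all of R2 = {A, B, D, F, H}, so the common attributes are not a superkey of either fragment. The join is lossy.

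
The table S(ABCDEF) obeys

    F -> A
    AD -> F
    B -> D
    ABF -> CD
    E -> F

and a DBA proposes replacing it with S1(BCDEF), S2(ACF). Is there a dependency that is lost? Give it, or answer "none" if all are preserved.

Check AD → F: no single fragment contains all of {ADF}, and the restricted closure of {AD} across the fragments never reaches {F}.
F → A is preserved.
B → D is preserved.
ABF → CD is preserved.
E → F is preserved.

AD -> F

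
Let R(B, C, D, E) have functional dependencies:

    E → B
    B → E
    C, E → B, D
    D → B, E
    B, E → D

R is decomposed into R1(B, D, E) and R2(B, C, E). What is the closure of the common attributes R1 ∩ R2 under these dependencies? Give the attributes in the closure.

R1 ∩ R2 = {B, E}.
B, E → D applies, adding D
Closure: {B, D, E}.

B, D, E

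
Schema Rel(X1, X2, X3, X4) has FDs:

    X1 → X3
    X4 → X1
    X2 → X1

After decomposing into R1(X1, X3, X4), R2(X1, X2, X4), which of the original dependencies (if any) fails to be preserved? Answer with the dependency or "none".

X1 → X3 lies within R1.
X4 → X1 lies within R1.
X2 → X1 lies within R2.
Every dependency is enforceable on the fragments, so the decomposition is dependency-preserving.

none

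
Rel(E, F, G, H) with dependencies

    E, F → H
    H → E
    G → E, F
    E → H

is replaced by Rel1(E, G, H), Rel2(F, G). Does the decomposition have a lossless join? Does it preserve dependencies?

Lossless test: (G)⁺ = {E, F, G, H}, which contains all of one fragment — lossless.
Dependency preservation: E, F → H; G → E, F are not contained in any single fragment, but the restricted closure of each left-hand side across the fragments still reaches the right-hand side; the remaining FDs each lie inside some fragment. All dependencies are preserved.

lossless and dependency-preserving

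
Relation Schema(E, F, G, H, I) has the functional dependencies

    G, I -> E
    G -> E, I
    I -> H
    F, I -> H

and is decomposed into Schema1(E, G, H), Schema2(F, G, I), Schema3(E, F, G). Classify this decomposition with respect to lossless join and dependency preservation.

lossless but not dependency-preserving

Lossless test (chase): Rows 1 and 2 agree on G; apply G→E, I and equate their E, I entries. Rows 1 and 3 agree on G; apply G→E, I and equate their E, I entries. Rows 1 and 2 agree on I; apply I→H and equate their H entries. Rows 1 and 3 agree on I; apply I→H and equate their H entries. Row 2 is now all distinguished symbols — the join is lossless.
Dependency preservation: the restricted closure of {I} across the fragments never reaches {H}, so I → H cannot be enforced without a join — not preserved.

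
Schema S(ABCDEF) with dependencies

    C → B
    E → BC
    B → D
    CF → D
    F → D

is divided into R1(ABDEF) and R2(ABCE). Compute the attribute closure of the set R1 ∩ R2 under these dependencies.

ABCDE

R1 ∩ R2 = {ABE}.
E → BC applies, adding C
B → D applies, adding D
Closure: {ABCDE}.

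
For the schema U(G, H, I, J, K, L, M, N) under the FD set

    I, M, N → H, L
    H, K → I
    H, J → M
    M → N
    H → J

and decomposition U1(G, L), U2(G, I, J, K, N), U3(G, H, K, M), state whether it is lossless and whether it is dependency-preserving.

lossy and not dependency-preserving

Lossless test (chase): applying each FD to every pair of rows produces no changes in the tableau, so no row becomes fully distinguished — the join is lossy.
Dependency preservation: the restricted closure of {I, M, N} across the fragments never reaches {H, L}, so I, M, N → H, L cannot be enforced without a join — not preserved.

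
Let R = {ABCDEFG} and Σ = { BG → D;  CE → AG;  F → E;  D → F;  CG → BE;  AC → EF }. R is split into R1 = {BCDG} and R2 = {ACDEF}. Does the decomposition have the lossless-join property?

Yes

Common attributes: R1 ∩ R2 = {CD}.
Closure of {CD}: D → F applies, adding F; F → E applies, adding E; CE → AG applies, adding AG; CG → BE applies, adding B. So (CD)⁺ = {ABCDEFG}.
This closure contains every attribute of R1, so R1 ∩ R2 → R1. The join is lossless.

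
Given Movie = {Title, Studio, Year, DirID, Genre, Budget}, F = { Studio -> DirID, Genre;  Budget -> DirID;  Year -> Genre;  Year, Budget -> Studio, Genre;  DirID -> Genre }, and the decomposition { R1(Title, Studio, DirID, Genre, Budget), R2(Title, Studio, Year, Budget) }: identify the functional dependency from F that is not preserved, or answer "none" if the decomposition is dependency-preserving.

Year -> Genre

Check Year → Genre: no single fragment contains all of {Year, Genre}, and the restricted closure of {Year} across the fragments never reaches {Genre}.
Studio → DirID, Genre is preserved.
Budget → DirID is preserved.
Year, Budget → Studio, Genre is preserved.
DirID → Genre is preserved.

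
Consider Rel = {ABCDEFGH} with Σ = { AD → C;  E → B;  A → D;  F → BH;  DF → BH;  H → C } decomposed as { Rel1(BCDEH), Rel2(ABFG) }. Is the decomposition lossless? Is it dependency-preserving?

lossy and not dependency-preserving

Lossless test: (B)⁺ = {B}, which is a superkey of neither fragment — lossy.
Dependency preservation: the restricted closure of {AD} across the fragments never reaches {C}, so AD → C cannot be enforced without a join — not preserved.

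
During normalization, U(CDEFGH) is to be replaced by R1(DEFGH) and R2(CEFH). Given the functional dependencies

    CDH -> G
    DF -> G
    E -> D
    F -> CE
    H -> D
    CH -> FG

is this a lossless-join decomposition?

Common attributes: R1 ∩ R2 = {EFH}.
Closure of {EFH}: E → D applies, adding D; F → CE applies, adding C; CH → FG applies, adding G. So (EFH)⁺ = {CDEFGH}.
This closure contains every attribute of R1, so R1 ∩ R2 → R1. The join is lossless.

Yes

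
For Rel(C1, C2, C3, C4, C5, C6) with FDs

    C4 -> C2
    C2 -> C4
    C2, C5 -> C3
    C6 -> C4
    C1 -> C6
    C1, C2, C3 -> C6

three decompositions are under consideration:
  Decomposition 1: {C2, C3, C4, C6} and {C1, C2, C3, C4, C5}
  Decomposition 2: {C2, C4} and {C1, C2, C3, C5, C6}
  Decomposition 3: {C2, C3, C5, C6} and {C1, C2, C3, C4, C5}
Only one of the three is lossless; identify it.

Decomposition 1: common = {C2, C3, C4}, closure = {C2, C3, C4} → lossy.
Decomposition 2: common = {C2}, closure = {C2, C4} → lossless.
Decomposition 3: common = {C2, C3, C5}, closure = {C2, C3, C4, C5} → lossy.

Decomposition 2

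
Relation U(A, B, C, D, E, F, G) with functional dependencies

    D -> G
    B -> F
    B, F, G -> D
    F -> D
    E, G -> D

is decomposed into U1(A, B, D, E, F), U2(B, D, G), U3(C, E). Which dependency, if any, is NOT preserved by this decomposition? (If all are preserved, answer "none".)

E, G -> D

Check E, G → D: no single fragment contains all of {D, E, G}, and the restricted closure of {E, G} across the fragments never reaches {D}.
D → G is preserved.
B → F is preserved.
B, F, G → D is preserved.
F → D is preserved.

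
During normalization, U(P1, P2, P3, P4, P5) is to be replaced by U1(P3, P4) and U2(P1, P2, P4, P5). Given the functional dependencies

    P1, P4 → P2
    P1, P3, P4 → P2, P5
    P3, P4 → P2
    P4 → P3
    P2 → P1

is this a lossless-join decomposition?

Yes

Common attributes: U1 ∩ U2 = {P4}.
Closure of {P4}: P4 → P3 applies, adding P3; P3, P4 → P2 applies, adding P2; P2 → P1 applies, adding P1; P1, P3, P4 → P2, P5 applies, adding P5. So (P4)⁺ = {P1, P2, P3, P4, P5}.
This closure contains every attribute of U1, so U1 ∩ U2 → U1. The join is lossless.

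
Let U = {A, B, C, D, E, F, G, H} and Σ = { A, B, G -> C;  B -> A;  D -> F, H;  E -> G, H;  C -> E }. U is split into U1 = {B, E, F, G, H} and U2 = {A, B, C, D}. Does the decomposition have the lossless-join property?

No

Common attributes: U1 ∩ U2 = {B}.
Closure of {B}: B → A applies, adding A. So (B)⁺ = {A, B}.
The closure contains neither all of U1 = {B, E, F, G, H} nor all of U2 = {A, B, C, D}, so the common attributes are not a superkey of either fragment. The join is lossy.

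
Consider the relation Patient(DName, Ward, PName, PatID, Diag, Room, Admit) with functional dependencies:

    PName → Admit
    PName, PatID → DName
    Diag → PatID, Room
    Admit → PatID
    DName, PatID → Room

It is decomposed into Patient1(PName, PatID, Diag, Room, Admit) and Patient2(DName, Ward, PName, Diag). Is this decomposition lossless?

Common attributes: Patient1 ∩ Patient2 = {PName, Diag}.
Closure of {PName, Diag}: PName → Admit applies, adding Admit; Diag → PatID, Room applies, adding PatID, Room; PName, PatID → DName applies, adding DName. So (PName, Diag)⁺ = {DName, PName, PatID, Diag, Room, Admit}.
This closure contains every attribute of Patient1, so Patient1 ∩ Patient2 → Patient1. The join is lossless.

Yes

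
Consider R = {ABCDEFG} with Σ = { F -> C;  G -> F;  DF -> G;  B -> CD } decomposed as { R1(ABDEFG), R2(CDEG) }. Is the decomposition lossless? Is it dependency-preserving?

Lossless test: (DEG)⁺ = {CDEFG}, which contains all of one fragment — lossless.
Dependency preservation: the restricted closure of {F} across the fragments never reaches {C}, so F → C cannot be enforced without a join — not preserved.

lossless but not dependency-preserving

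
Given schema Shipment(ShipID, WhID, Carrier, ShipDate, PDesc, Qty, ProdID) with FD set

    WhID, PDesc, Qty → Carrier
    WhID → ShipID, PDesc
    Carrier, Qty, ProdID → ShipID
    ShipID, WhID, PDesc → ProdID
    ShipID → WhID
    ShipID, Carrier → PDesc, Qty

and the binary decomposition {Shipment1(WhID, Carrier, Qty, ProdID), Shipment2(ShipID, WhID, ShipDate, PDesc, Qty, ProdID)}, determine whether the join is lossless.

Common attributes: Shipment1 ∩ Shipment2 = {WhID, Qty, ProdID}.
Closure of {WhID, Qty, ProdID}: WhID → ShipID, PDesc applies, adding ShipID, PDesc; WhID, PDesc, Qty → Carrier applies, adding Carrier. So (WhID, Qty, ProdID)⁺ = {ShipID, WhID, Carrier, PDesc, Qty, ProdID}.
This closure contains every attribute of Shipment1, so Shipment1 ∩ Shipment2 → Shipment1. The join is lossless.

Yes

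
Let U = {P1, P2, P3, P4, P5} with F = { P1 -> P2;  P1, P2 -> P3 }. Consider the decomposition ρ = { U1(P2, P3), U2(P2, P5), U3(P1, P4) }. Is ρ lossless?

No

Chase test. Columns are P1, P2, P3, P4, P5; row i has aⱼ where attribute j ∈ Ui, else bᵢⱼ.
Initial tableau (one row per fragment):
  row 1: b11 a2 a3 b14 b15
  row 2: b21 a2 b23 b24 a5
  row 3: a1 b32 b33 a4 b35
No row becomes fully distinguished — the join is lossy.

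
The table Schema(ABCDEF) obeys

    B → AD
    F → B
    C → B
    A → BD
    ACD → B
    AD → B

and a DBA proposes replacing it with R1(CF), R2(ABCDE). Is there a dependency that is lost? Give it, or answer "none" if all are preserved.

Check F → B: no single fragment contains all of {BF}, and the restricted closure of {F} across the fragments never reaches {B}.
B → AD is preserved.
C → B is preserved.
A → BD is preserved.
ACD → B is preserved.
AD → B is preserved.

F → B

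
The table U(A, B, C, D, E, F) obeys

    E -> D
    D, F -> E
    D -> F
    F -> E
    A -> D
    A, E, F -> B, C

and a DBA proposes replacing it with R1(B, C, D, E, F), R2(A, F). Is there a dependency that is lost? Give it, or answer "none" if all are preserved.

Check A, E, F → B, C: no single fragment contains all of {A, B, C, E, F}, and the restricted closure of {A, E, F} across the fragments never reaches {B, C}.
E → D is preserved.
D, F → E is preserved.
D → F is preserved.
F → E is preserved.
A → D is preserved.

A, E, F -> B, C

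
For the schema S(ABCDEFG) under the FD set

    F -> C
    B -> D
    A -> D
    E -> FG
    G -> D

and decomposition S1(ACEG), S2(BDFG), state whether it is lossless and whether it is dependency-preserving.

lossy and not dependency-preserving

Lossless test: (G)⁺ = {DG}, which is a superkey of neither fragment — lossy.
Dependency preservation: the restricted closure of {F} across the fragments never reaches {C}, so F → C cannot be enforced without a join — not preserved.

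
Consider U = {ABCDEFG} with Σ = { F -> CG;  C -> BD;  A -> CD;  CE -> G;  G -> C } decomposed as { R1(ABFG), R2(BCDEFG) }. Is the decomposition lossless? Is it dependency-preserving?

lossy and not dependency-preserving

Lossless test: (BFG)⁺ = {BCDFG}, which is a superkey of neither fragment — lossy.
Dependency preservation: the restricted closure of {A} across the fragments never reaches {CD}, so A → CD cannot be enforced without a join — not preserved.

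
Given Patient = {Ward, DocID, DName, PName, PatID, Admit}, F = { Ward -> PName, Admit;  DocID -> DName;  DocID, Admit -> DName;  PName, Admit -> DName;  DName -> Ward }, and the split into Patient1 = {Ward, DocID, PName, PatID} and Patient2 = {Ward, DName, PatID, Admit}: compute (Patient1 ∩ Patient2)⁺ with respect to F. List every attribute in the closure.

Ward, DName, PName, PatID, Admit

Patient1 ∩ Patient2 = {Ward, PatID}.
Ward → PName, Admit applies, adding PName, Admit
PName, Admit → DName applies, adding DName
Closure: {Ward, DName, PName, PatID, Admit}.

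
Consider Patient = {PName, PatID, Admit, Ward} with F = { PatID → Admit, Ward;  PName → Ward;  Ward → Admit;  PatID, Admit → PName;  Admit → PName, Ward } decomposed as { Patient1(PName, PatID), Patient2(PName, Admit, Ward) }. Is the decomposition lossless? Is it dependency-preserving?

lossless and dependency-preserving

Lossless test: (PName)⁺ = {PName, Admit, Ward}, which contains all of one fragment — lossless.
Dependency preservation: PatID → Admit, Ward; PatID, Admit → PName are not contained in any single fragment, but the restricted closure of each left-hand side across the fragments still reaches the right-hand side; the remaining FDs each lie inside some fragment. All dependencies are preserved.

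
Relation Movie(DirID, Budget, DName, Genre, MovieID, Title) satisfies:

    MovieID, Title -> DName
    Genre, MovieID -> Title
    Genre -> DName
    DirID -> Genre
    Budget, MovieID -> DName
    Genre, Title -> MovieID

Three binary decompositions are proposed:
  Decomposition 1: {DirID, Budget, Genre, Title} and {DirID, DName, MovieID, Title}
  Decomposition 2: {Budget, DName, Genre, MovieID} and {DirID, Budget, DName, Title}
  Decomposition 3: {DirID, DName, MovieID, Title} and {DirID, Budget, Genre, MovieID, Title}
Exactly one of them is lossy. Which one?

Decomposition 1: common = {DirID, Title}, closure = {DirID, DName, Genre, MovieID, Title} → lossless.
Decomposition 2: common = {Budget, DName}, closure = {Budget, DName} → lossy.
Decomposition 3: common = {DirID, MovieID, Title}, closure = {DirID, DName, Genre, MovieID, Title} → lossless.

Decomposition 2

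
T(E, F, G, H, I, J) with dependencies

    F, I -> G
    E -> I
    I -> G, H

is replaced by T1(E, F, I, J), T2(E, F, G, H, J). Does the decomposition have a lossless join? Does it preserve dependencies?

Lossless test: (E, F, J)⁺ = {E, F, G, H, I, J}, which contains all of one fragment — lossless.
Dependency preservation: the restricted closure of {F, I} across the fragments never reaches {G}, so F, I → G cannot be enforced without a join — not preserved.

lossless but not dependency-preserving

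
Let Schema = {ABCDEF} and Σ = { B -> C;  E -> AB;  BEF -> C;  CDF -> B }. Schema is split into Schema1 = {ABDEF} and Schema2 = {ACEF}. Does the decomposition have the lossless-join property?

Yes

Common attributes: Schema1 ∩ Schema2 = {AEF}.
Closure of {AEF}: E → AB applies, adding B; BEF → C applies, adding C. So (AEF)⁺ = {ABCEF}.
This closure contains every attribute of Schema2, so Schema1 ∩ Schema2 → Schema2. The join is lossless.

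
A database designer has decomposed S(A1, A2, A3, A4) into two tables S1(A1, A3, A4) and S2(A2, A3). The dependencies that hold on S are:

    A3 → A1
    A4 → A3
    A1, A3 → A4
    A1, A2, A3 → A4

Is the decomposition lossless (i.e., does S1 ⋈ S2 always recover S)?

Yes

Common attributes: S1 ∩ S2 = {A3}.
Closure of {A3}: A3 → A1 applies, adding A1; A1, A3 → A4 applies, adding A4. So (A3)⁺ = {A1, A3, A4}.
This closure contains every attribute of S1, so S1 ∩ S2 → S1. The join is lossless.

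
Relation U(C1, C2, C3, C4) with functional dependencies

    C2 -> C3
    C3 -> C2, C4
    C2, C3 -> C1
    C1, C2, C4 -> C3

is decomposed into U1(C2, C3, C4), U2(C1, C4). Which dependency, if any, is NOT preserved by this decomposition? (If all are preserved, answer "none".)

Check C2, C3 → C1: no single fragment contains all of {C1, C2, C3}, and the restricted closure of {C2, C3} across the fragments never reaches {C1}.
C2 → C3 is preserved.
C3 → C2, C4 is preserved.
C1, C2, C4 → C3 is preserved.

C2, C3 -> C1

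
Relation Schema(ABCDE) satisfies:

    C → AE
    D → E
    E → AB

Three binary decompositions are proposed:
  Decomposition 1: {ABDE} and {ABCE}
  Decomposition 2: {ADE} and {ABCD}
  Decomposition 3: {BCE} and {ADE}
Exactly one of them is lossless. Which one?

Decomposition 1: common = {ABE}, closure = {ABE} → lossy.
Decomposition 2: common = {AD}, closure = {ABDE} → lossless.
Decomposition 3: common = {E}, closure = {ABE} → lossy.

Decomposition 2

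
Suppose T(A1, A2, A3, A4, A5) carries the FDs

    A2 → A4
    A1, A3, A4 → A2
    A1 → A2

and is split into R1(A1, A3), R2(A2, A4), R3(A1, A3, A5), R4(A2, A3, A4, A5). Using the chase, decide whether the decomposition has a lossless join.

Chase test. Columns are A1, A2, A3, A4, A5; row i has aⱼ where attribute j ∈ Ri, else bᵢⱼ.
Initial tableau (one row per fragment):
  row 1: a1 b12 a3 b14 b15
  row 2: b21 a2 b23 a4 b25
  row 3: a1 b32 a3 b34 a5
  row 4: b41 a2 a3 a4 a5
Rows 1 and 3 agree on A1; apply A1→A2 and equate their A2 entries.
Rows 1 and 3 agree on A2; apply A2→A4 and equate their A4 entries.
No row becomes fully distinguished — the join is lossy.

No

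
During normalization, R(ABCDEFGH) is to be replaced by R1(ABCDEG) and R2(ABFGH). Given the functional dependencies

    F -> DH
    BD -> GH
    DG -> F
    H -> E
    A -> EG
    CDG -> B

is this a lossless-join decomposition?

No

Common attributes: R1 ∩ R2 = {ABG}.
Closure of {ABG}: A → EG applies, adding E. So (ABG)⁺ = {ABEG}.
The closure contains neither all of R1 = {ABCDEG} nor all of R2 = {ABFGH}, so the common attributes are not a superkey of either fragment. The join is lossy.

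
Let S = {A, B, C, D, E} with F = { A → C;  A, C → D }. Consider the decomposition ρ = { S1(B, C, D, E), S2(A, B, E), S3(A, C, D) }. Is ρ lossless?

Yes

Chase test. Columns are A, B, C, D, E; row i has aⱼ where attribute j ∈ Si, else bᵢⱼ.
Initial tableau (one row per fragment):
  row 1: b11 a2 a3 a4 a5
  row 2: a1 a2 b23 b24 a5
  row 3: a1 b32 a3 a4 b35
Rows 2 and 3 agree on A; apply A→C and equate their C entries.
Rows 2 and 3 agree on A, C; apply A, C→D and equate their D entries.
Row 2 is now all distinguished symbols — the join is lossless.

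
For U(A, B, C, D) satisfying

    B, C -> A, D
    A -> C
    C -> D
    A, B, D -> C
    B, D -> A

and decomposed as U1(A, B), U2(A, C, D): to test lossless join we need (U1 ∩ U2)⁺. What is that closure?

A, C, D

U1 ∩ U2 = {A}.
A → C applies, adding C
C → D applies, adding D
Closure: {A, C, D}.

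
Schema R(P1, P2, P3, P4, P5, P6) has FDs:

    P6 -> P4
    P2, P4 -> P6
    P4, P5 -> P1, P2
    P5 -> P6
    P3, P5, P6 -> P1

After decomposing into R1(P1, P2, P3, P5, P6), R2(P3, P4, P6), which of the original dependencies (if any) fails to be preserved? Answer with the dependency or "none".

P2, P4 -> P6

Check P2, P4 → P6: no single fragment contains all of {P2, P4, P6}, and the restricted closure of {P2, P4} across the fragments never reaches {P6}.
P6 → P4 is preserved.
P4, P5 → P1, P2 is preserved.
P5 → P6 is preserved.
P3, P5, P6 → P1 is preserved.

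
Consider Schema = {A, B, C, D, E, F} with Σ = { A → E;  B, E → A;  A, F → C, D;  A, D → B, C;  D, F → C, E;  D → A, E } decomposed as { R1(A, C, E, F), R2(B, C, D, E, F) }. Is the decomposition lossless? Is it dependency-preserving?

Lossless test: (C, E, F)⁺ = {C, E, F}, which is a superkey of neither fragment — lossy.
Dependency preservation: the restricted closure of {B, E} across the fragments never reaches {A}, so B, E → A cannot be enforced without a join — not preserved.

lossy and not dependency-preserving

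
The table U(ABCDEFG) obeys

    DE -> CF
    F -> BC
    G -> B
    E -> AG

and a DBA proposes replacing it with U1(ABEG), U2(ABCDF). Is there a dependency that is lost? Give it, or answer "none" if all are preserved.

Check DE → CF: no single fragment contains all of {CDEF}, and the restricted closure of {DE} across the fragments never reaches {CF}.
F → BC is preserved.
G → B is preserved.
E → AG is preserved.

DE -> CF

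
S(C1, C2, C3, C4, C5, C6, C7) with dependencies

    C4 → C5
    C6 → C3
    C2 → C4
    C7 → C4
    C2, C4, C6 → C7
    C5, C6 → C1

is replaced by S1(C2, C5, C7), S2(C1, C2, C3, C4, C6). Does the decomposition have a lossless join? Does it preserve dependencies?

Lossless test: (C2)⁺ = {C2, C4, C5}, which is a superkey of neither fragment — lossy.
Dependency preservation: the restricted closure of {C4} across the fragments never reaches {C5}, so C4 → C5 cannot be enforced without a join — not preserved.

lossy and not dependency-preserving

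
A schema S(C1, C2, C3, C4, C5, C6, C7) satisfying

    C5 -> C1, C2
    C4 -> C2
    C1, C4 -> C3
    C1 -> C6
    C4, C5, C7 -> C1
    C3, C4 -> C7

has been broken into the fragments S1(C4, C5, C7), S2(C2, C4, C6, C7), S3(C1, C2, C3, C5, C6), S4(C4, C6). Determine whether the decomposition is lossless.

No

Chase test. Columns are C1, C2, C3, C4, C5, C6, C7; row i has aⱼ where attribute j ∈ Si, else bᵢⱼ.
Initial tableau (one row per fragment):
  row 1: b11 b12 b13 a4 a5 b16 a7
  row 2: b21 a2 b23 a4 b25 a6 a7
  row 3: a1 a2 a3 b34 a5 a6 b37
  row 4: b41 b42 b43 a4 b45 a6 b47
Rows 1 and 3 agree on C5; apply C5→C1, C2 and equate their C1, C2 entries.
Rows 1 and 4 agree on C4; apply C4→C2 and equate their C2 entries.
Rows 1 and 3 agree on C1; apply C1→C6 and equate their C6 entries.
No row becomes fully distinguished — the join is lossy.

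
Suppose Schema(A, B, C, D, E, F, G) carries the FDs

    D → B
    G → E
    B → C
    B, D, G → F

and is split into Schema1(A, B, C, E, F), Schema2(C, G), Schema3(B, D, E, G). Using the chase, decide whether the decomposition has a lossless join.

No

Chase test. Columns are A, B, C, D, E, F, G; row i has aⱼ where attribute j ∈ Schemai, else bᵢⱼ.
Initial tableau (one row per fragment):
  row 1: a1 a2 a3 b14 a5 a6 b17
  row 2: b21 b22 a3 b24 b25 b26 a7
  row 3: b31 a2 b33 a4 a5 b36 a7
Rows 2 and 3 agree on G; apply G→E and equate their E entries.
Rows 1 and 3 agree on B; apply B→C and equate their C entries.
No row becomes fully distinguished — the join is lossy.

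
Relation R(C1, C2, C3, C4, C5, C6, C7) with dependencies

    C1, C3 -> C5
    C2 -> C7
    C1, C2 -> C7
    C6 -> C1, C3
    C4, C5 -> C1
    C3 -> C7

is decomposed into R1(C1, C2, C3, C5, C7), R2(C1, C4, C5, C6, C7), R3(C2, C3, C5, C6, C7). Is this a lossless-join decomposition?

No

Chase test. Columns are C1, C2, C3, C4, C5, C6, C7; row i has aⱼ where attribute j ∈ Ri, else bᵢⱼ.
Initial tableau (one row per fragment):
  row 1: a1 a2 a3 b14 a5 b16 a7
  row 2: a1 b22 b23 a4 a5 a6 a7
  row 3: b31 a2 a3 b34 a5 a6 a7
Rows 2 and 3 agree on C6; apply C6→C1, C3 and equate their C1, C3 entries.
No row becomes fully distinguished — the join is lossy.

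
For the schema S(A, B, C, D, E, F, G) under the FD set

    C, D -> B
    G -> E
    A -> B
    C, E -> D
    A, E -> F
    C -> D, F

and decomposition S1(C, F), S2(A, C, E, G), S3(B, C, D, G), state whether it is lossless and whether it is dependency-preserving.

lossless but not dependency-preserving

Lossless test (chase): Rows 2 and 3 agree on G; apply G→E and equate their E entries. Rows 2 and 3 agree on C, E; apply C, E→D and equate their D entries. Rows 1 and 2 agree on C; apply C→D, F and equate their D, F entries. Rows 1 and 3 agree on C; apply C→D, F and equate their D, F entries. Rows 1 and 2 agree on C, D; apply C, D→B and equate their B entries. Rows 1 and 3 agree on C, D; apply C, D→B and equate their B entries. Row 2 is now all distinguished symbols — the join is lossless.
Dependency preservation: the restricted closure of {A} across the fragments never reaches {B}, so A → B cannot be enforced without a join — not preserved.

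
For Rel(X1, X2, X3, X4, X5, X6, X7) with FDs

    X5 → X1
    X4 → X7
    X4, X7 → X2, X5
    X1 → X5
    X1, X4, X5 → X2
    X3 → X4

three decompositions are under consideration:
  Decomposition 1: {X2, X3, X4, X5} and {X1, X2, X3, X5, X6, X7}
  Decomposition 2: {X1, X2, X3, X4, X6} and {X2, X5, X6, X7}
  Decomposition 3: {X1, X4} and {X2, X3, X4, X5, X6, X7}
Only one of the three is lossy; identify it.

Decomposition 2

Decomposition 1: common = {X2, X3, X5}, closure = {X1, X2, X3, X4, X5, X7} → lossless.
Decomposition 2: common = {X2, X6}, closure = {X2, X6} → lossy.
Decomposition 3: common = {X4}, closure = {X1, X2, X4, X5, X7} → lossless.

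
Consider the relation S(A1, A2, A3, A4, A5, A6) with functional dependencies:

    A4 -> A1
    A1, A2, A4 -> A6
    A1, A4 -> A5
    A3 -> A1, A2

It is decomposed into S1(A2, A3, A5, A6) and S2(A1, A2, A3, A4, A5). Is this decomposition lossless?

Common attributes: S1 ∩ S2 = {A2, A3, A5}.
Closure of {A2, A3, A5}: A3 → A1, A2 applies, adding A1. So (A2, A3, A5)⁺ = {A1, A2, A3, A5}.
The closure contains neither all of S1 = {A2, A3, A5, A6} nor all of S2 = {A1, A2, A3, A4, A5}, so the common attributes are not a superkey of either fragment. The join is lossy.

No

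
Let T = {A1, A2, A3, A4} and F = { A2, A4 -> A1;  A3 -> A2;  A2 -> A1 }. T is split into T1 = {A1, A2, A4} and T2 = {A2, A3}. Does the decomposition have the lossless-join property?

Common attributes: T1 ∩ T2 = {A2}.
Closure of {A2}: A2 → A1 applies, adding A1. So (A2)⁺ = {A1, A2}.
The closure contains neither all of T1 = {A1, A2, A4} nor all of T2 = {A2, A3}, so the common attributes are not a superkey of either fragment. The join is lossy.

No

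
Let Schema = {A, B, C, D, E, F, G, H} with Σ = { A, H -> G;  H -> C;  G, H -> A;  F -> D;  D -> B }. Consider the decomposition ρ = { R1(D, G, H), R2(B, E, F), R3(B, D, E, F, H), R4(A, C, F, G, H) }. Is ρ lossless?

Chase test. Columns are A, B, C, D, E, F, G, H; row i has aⱼ where attribute j ∈ Ri, else bᵢⱼ.
Initial tableau (one row per fragment):
  row 1: b11 b12 b13 a4 b15 b16 a7 a8
  row 2: b21 a2 b23 b24 a5 a6 b27 b28
  row 3: b31 a2 b33 a4 a5 a6 b37 a8
  row 4: a1 b42 a3 b44 b45 a6 a7 a8
Rows 1 and 3 agree on H; apply H→C and equate their C entries.
Rows 1 and 4 agree on H; apply H→C and equate their C entries.
Rows 1 and 4 agree on G, H; apply G, H→A and equate their A entries.
Rows 2 and 3 agree on F; apply F→D and equate their D entries.
Rows 2 and 4 agree on F; apply F→D and equate their D entries.
Rows 1 and 2 agree on D; apply D→B and equate their B entries.
Rows 1 and 4 agree on D; apply D→B and equate their B entries.
No row becomes fully distinguished — the join is lossy.

No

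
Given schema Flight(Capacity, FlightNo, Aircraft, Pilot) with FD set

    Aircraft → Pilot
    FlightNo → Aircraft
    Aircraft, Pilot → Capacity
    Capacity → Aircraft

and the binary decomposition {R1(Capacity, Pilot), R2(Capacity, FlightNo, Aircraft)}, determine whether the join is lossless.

Yes

Common attributes: R1 ∩ R2 = {Capacity}.
Closure of {Capacity}: Capacity → Aircraft applies, adding Aircraft; Aircraft → Pilot applies, adding Pilot. So (Capacity)⁺ = {Capacity, Aircraft, Pilot}.
This closure contains every attribute of R1, so R1 ∩ R2 → R1. The join is lossless.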